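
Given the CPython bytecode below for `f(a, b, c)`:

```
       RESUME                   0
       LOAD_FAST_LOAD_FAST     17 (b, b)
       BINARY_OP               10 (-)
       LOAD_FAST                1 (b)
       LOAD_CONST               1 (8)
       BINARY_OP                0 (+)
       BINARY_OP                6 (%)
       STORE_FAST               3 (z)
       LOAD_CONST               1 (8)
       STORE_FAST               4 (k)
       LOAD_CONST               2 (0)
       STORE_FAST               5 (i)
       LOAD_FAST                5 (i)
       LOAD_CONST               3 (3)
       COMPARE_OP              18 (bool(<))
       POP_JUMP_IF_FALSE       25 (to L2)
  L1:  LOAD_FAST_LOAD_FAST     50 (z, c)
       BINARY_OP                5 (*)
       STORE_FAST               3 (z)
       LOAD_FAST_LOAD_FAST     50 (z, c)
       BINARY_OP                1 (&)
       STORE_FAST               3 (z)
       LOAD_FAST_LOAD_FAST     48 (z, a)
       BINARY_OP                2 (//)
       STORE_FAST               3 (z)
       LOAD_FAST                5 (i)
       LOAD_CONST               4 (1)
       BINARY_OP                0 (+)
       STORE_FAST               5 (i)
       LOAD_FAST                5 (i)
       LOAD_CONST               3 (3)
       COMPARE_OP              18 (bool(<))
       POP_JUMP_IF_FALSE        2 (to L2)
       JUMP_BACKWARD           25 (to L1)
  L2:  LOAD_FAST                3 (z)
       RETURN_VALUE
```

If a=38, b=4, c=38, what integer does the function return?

LOAD_FAST_LOAD_FAST b,b → push 4,4
BINARY_OP - → 4 - 4 = 0
LOAD_FAST b → push 4
LOAD_CONST → push 8
BINARY_OP + → 4 + 8 = 12
BINARY_OP % → 0 % 12 = 0
STORE_FAST z → z=0
LOAD_CONST → push 8
STORE_FAST k → k=8
LOAD_CONST → push 0
STORE_FAST i → i=0
LOAD_FAST i → push 0
LOAD_CONST → push 3
COMPARE_OP bool(<) → 0 vs 3 = True
POP_JUMP_IF_FALSE → pop True; no jump
LOAD_FAST_LOAD_FAST z,c → push 0,38
BINARY_OP * → 0 * 38 = 0
STORE_FAST z → z=0
LOAD_FAST_LOAD_FAST z,c → push 0,38
BINARY_OP & → 0 & 38 = 0
STORE_FAST z → z=0
LOAD_FAST_LOAD_FAST z,a → push 0,38
BINARY_OP // → 0 // 38 = 0
STORE_FAST z → z=0
LOAD_FAST i → push 0
LOAD_CONST → push 1
BINARY_OP + → 0 + 1 = 1
STORE_FAST i → i=1
LOAD_FAST i → push 1
LOAD_CONST → push 3
COMPARE_OP bool(<) → 1 vs 3 = True
POP_JUMP_IF_FALSE → pop True; no jump
LOAD_FAST_LOAD_FAST z,c → push 0,38
BINARY_OP * → 0 * 38 = 0
STORE_FAST z → z=0
LOAD_FAST_LOAD_FAST z,c → push 0,38
BINARY_OP & → 0 & 38 = 0
STORE_FAST z → z=0
LOAD_FAST_LOAD_FAST z,a → push 0,38
BINARY_OP // → 0 // 38 = 0
STORE_FAST z → z=0
LOAD_FAST i → push 1
LOAD_CONST → push 1
BINARY_OP + → 1 + 1 = 2
STORE_FAST i → i=2
LOAD_FAST i → push 2
LOAD_CONST → push 3
COMPARE_OP bool(<) → 2 vs 3 = True
POP_JUMP_IF_FALSE → pop True; no jump
LOAD_FAST_LOAD_FAST z,c → push 0,38
BINARY_OP * → 0 * 38 = 0
STORE_FAST z → z=0
LOAD_FAST_LOAD_FAST z,c → push 0,38
BINARY_OP & → 0 & 38 = 0
STORE_FAST z → z=0
LOAD_FAST_LOAD_FAST z,a → push 0,38
BINARY_OP // → 0 // 38 = 0
STORE_FAST z → z=0
LOAD_FAST i → push 2
LOAD_CONST → push 1
BINARY_OP + → 2 + 1 = 3
STORE_FAST i → i=3
LOAD_FAST i → push 3
LOAD_CONST → push 3
COMPARE_OP bool(<) → 3 vs 3 = False
POP_JUMP_IF_FALSE → pop False; jump
LOAD_FAST z → push 0
RETURN_VALUE → return 0.

0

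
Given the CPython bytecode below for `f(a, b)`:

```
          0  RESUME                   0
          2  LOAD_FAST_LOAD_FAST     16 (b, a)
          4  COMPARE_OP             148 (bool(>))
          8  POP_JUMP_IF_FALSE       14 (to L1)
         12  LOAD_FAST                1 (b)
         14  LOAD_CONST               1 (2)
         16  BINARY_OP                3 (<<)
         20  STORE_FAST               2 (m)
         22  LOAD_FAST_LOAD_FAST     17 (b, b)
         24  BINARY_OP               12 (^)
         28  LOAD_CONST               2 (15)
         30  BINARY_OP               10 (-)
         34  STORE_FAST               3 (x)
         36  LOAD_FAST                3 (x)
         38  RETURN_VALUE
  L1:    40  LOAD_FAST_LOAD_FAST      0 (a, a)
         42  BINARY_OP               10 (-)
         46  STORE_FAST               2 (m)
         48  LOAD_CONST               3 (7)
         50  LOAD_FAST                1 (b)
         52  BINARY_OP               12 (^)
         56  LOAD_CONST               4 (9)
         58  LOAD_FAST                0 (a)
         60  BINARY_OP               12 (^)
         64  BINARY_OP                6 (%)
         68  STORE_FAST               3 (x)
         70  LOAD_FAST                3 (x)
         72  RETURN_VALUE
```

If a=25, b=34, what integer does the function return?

LOAD_FAST_LOAD_FAST b,a → push 34,25. Stack: [34, 25]
COMPARE_OP bool(>) → 34 vs 25 = True. Stack: [True]
POP_JUMP_IF_FALSE → pop True; no jump. Stack: []
LOAD_FAST b → push 34. Stack: [34]
LOAD_CONST → push 2. Stack: [34, 2]
BINARY_OP << → 34 << 2 = 136. Stack: [136]
STORE_FAST m → m=136. Stack: []
LOAD_FAST_LOAD_FAST b,b → push 34,34. Stack: [34, 34]
BINARY_OP ^ → 34 ^ 34 = 0. Stack: [0]
LOAD_CONST → push 15. Stack: [0, 15]
BINARY_OP - → 0 - 15 = -15. Stack: [-15]
STORE_FAST x → x=-15. Stack: []
LOAD_FAST x → push -15. Stack: [-15]
RETURN_VALUE → return -15.

-15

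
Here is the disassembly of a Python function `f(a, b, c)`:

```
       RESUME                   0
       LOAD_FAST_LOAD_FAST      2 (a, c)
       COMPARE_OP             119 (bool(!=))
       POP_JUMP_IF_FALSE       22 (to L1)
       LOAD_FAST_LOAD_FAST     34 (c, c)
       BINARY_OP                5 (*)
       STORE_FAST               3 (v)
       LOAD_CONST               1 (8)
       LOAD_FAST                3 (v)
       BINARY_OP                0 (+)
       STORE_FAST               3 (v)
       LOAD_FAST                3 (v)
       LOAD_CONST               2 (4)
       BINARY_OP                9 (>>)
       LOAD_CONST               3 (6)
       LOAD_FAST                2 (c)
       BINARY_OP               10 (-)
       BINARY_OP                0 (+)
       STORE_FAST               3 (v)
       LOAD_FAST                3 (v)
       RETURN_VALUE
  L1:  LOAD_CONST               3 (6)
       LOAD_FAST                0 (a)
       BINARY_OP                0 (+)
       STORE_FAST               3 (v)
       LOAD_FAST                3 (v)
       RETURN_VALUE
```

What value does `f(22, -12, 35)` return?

48

LOAD_FAST_LOAD_FAST a,c → push 22,35. Stack: [22, 35]
COMPARE_OP bool(!=) → 22 vs 35 = True. Stack: [True]
POP_JUMP_IF_FALSE → pop True; no jump. Stack: []
LOAD_FAST_LOAD_FAST c,c → push 35,35. Stack: [35, 35]
BINARY_OP * → 35 * 35 = 1225. Stack: [1225]
STORE_FAST v → v=1225. Stack: []
LOAD_CONST → push 8. Stack: [8]
LOAD_FAST v → push 1225. Stack: [8, 1225]
BINARY_OP + → 8 + 1225 = 1233. Stack: [1233]
STORE_FAST v → v=1233. Stack: []
LOAD_FAST v → push 1233. Stack: [1233]
LOAD_CONST → push 4. Stack: [1233, 4]
BINARY_OP >> → 1233 >> 4 = 77. Stack: [77]
LOAD_CONST → push 6. Stack: [77, 6]
LOAD_FAST c → push 35. Stack: [77, 6, 35]
BINARY_OP - → 6 - 35 = -29. Stack: [77, -29]
BINARY_OP + → 77 + -29 = 48. Stack: [48]
STORE_FAST v → v=48. Stack: []
LOAD_FAST v → push 48. Stack: [48]
RETURN_VALUE → return 48.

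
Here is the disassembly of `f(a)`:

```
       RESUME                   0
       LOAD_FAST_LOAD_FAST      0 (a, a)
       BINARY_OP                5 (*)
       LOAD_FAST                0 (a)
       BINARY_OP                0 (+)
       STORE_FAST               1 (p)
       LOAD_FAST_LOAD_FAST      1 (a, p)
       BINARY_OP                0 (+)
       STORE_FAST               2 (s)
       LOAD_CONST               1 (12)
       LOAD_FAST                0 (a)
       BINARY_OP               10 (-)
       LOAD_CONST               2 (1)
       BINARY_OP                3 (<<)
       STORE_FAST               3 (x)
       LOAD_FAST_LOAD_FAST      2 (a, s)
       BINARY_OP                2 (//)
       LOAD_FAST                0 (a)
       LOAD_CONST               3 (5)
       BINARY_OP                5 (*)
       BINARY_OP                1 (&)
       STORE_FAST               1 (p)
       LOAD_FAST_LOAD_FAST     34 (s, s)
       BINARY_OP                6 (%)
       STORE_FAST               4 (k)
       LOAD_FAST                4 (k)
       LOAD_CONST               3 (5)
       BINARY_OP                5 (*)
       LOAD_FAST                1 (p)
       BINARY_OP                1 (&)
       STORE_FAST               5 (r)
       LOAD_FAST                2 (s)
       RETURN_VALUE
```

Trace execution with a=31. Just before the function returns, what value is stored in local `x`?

LOAD_FAST_LOAD_FAST a,a → push 31,31. Stack: [31, 31]
BINARY_OP * → 31 * 31 = 961. Stack: [961]
LOAD_FAST a → push 31. Stack: [961, 31]
BINARY_OP + → 961 + 31 = 992. Stack: [992]
STORE_FAST p → p=992. Stack: []
LOAD_FAST_LOAD_FAST a,p → push 31,992. Stack: [31, 992]
BINARY_OP + → 31 + 992 = 1023. Stack: [1023]
STORE_FAST s → s=1023. Stack: []
LOAD_CONST → push 12. Stack: [12]
LOAD_FAST a → push 31. Stack: [12, 31]
BINARY_OP - → 12 - 31 = -19. Stack: [-19]
LOAD_CONST → push 1. Stack: [-19, 1]
BINARY_OP << → -19 << 1 = -38. Stack: [-38]
STORE_FAST x → x=-38. Stack: []
LOAD_FAST_LOAD_FAST a,s → push 31,1023. Stack: [31, 1023]
BINARY_OP // → 31 // 1023 = 0. Stack: [0]
LOAD_FAST a → push 31. Stack: [0, 31]
LOAD_CONST → push 5. Stack: [0, 31, 5]
BINARY_OP * → 31 * 5 = 155. Stack: [0, 155]
BINARY_OP & → 0 & 155 = 0. Stack: [0]
STORE_FAST p → p=0. Stack: []
LOAD_FAST_LOAD_FAST s,s → push 1023,1023. Stack: [1023, 1023]
BINARY_OP % → 1023 % 1023 = 0. Stack: [0]
STORE_FAST k → k=0. Stack: []
LOAD_FAST k → push 0. Stack: [0]
LOAD_CONST → push 5. Stack: [0, 5]
BINARY_OP * → 0 * 5 = 0. Stack: [0]
LOAD_FAST p → push 0. Stack: [0, 0]
BINARY_OP & → 0 & 0 = 0. Stack: [0]
STORE_FAST r → r=0. Stack: []
LOAD_FAST s → push 1023. Stack: [1023]
RETURN_VALUE → return 1023.

-38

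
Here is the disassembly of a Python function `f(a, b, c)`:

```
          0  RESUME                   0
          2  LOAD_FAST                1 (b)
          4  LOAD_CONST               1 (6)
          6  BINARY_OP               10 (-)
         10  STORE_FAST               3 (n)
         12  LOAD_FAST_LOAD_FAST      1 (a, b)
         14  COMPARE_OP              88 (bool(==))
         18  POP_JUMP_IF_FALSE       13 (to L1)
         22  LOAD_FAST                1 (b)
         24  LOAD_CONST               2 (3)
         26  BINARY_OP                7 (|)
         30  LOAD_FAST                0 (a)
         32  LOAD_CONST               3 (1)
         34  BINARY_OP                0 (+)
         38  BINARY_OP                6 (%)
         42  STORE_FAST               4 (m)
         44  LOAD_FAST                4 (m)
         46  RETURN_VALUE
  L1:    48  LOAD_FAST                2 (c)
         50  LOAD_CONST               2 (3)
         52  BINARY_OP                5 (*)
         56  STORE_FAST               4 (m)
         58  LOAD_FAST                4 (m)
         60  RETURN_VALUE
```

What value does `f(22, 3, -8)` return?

-24

LOAD_FAST b → push 3. Stack: [3]
LOAD_CONST → push 6. Stack: [3, 6]
BINARY_OP - → 3 - 6 = -3. Stack: [-3]
STORE_FAST n → n=-3. Stack: []
LOAD_FAST_LOAD_FAST a,b → push 22,3. Stack: [22, 3]
COMPARE_OP bool(==) → 22 vs 3 = False. Stack: [False]
POP_JUMP_IF_FALSE → pop False; jump. Stack: []
LOAD_FAST c → push -8. Stack: [-8]
LOAD_CONST → push 3. Stack: [-8, 3]
BINARY_OP * → -8 * 3 = -24. Stack: [-24]
STORE_FAST m → m=-24. Stack: []
LOAD_FAST m → push -24. Stack: [-24]
RETURN_VALUE → return -24.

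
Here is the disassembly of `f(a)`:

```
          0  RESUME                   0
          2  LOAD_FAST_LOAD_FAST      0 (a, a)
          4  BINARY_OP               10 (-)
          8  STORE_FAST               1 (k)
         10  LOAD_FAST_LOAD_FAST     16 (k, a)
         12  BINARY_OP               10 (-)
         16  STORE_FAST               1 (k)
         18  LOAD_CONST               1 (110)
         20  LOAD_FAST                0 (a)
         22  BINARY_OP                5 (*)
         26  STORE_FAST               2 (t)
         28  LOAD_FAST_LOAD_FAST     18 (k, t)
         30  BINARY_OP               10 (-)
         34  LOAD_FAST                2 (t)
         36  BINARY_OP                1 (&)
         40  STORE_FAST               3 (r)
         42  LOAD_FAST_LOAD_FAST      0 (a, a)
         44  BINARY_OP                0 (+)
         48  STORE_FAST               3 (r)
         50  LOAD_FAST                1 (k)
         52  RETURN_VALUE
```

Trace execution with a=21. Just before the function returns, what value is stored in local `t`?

LOAD_FAST_LOAD_FAST a,a → push 21,21. Stack: [21, 21]
BINARY_OP - → 21 - 21 = 0. Stack: [0]
STORE_FAST k → k=0. Stack: []
LOAD_FAST_LOAD_FAST k,a → push 0,21. Stack: [0, 21]
BINARY_OP - → 0 - 21 = -21. Stack: [-21]
STORE_FAST k → k=-21. Stack: []
LOAD_CONST → push 110. Stack: [110]
LOAD_FAST a → push 21. Stack: [110, 21]
BINARY_OP * → 110 * 21 = 2310. Stack: [2310]
STORE_FAST t → t=2310. Stack: []
LOAD_FAST_LOAD_FAST k,t → push -21,2310. Stack: [-21, 2310]
BINARY_OP - → -21 - 2310 = -2331. Stack: [-2331]
LOAD_FAST t → push 2310. Stack: [-2331, 2310]
BINARY_OP & → -2331 & 2310 = 4. Stack: [4]
STORE_FAST r → r=4. Stack: []
LOAD_FAST_LOAD_FAST a,a → push 21,21. Stack: [21, 21]
BINARY_OP + → 21 + 21 = 42. Stack: [42]
STORE_FAST r → r=42. Stack: []
LOAD_FAST k → push -21. Stack: [-21]
RETURN_VALUE → return -21.

2310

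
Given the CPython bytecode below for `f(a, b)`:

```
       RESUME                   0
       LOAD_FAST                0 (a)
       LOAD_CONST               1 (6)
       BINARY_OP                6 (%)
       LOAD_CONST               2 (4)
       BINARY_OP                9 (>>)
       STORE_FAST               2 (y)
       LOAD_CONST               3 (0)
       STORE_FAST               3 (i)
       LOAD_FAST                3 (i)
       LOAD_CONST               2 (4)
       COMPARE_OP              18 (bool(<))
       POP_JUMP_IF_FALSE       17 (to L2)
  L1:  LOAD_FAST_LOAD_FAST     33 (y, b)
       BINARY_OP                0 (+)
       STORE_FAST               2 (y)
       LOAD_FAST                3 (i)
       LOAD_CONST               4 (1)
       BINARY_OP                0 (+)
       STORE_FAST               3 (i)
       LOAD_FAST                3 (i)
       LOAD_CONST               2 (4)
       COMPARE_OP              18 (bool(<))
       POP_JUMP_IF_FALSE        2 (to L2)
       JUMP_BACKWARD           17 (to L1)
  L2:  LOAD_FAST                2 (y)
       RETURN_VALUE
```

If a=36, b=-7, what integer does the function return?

LOAD_FAST a → push 36. Stack: [36]
LOAD_CONST → push 6. Stack: [36, 6]
BINARY_OP % → 36 % 6 = 0. Stack: [0]
LOAD_CONST → push 4. Stack: [0, 4]
BINARY_OP >> → 0 >> 4 = 0. Stack: [0]
STORE_FAST y → y=0. Stack: []
LOAD_CONST → push 0. Stack: [0]
STORE_FAST i → i=0. Stack: []
LOAD_FAST i → push 0. Stack: [0]
LOAD_CONST → push 4. Stack: [0, 4]
COMPARE_OP bool(<) → 0 vs 4 = True. Stack: [True]
POP_JUMP_IF_FALSE → pop True; no jump. Stack: []
LOAD_FAST_LOAD_FAST y,b → push 0,-7. Stack: [0, -7]
BINARY_OP + → 0 + -7 = -7. Stack: [-7]
STORE_FAST y → y=-7. Stack: []
LOAD_FAST i → push 0. Stack: [0]
LOAD_CONST → push 1. Stack: [0, 1]
BINARY_OP + → 0 + 1 = 1. Stack: [1]
STORE_FAST i → i=1. Stack: []
LOAD_FAST i → push 1. Stack: [1]
LOAD_CONST → push 4. Stack: [1, 4]
COMPARE_OP bool(<) → 1 vs 4 = True. Stack: [True]
POP_JUMP_IF_FALSE → pop True; no jump. Stack: []
LOAD_FAST_LOAD_FAST y,b → push -7,-7. Stack: [-7, -7]
BINARY_OP + → -7 + -7 = -14. Stack: [-14]
STORE_FAST y → y=-14. Stack: []
LOAD_FAST i → push 1. Stack: [1]
LOAD_CONST → push 1. Stack: [1, 1]
BINARY_OP + → 1 + 1 = 2. Stack: [2]
STORE_FAST i → i=2. Stack: []
LOAD_FAST i → push 2. Stack: [2]
LOAD_CONST → push 4. Stack: [2, 4]
COMPARE_OP bool(<) → 2 vs 4 = True. Stack: [True]
POP_JUMP_IF_FALSE → pop True; no jump. Stack: []
LOAD_FAST_LOAD_FAST y,b → push -14,-7. Stack: [-14, -7]
BINARY_OP + → -14 + -7 = -21. Stack: [-21]
STORE_FAST y → y=-21. Stack: []
LOAD_FAST i → push 2. Stack: [2]
LOAD_CONST → push 1. Stack: [2, 1]
BINARY_OP + → 2 + 1 = 3. Stack: [3]
STORE_FAST i → i=3. Stack: []
LOAD_FAST i → push 3. Stack: [3]
LOAD_CONST → push 4. Stack: [3, 4]
COMPARE_OP bool(<) → 3 vs 4 = True. Stack: [True]
POP_JUMP_IF_FALSE → pop True; no jump. Stack: []
LOAD_FAST_LOAD_FAST y,b → push -21,-7. Stack: [-21, -7]
BINARY_OP + → -21 + -7 = -28. Stack: [-28]
STORE_FAST y → y=-28. Stack: []
LOAD_FAST i → push 3. Stack: [3]
LOAD_CONST → push 1. Stack: [3, 1]
BINARY_OP + → 3 + 1 = 4. Stack: [4]
STORE_FAST i → i=4. Stack: []
LOAD_FAST i → push 4. Stack: [4]
LOAD_CONST → push 4. Stack: [4, 4]
COMPARE_OP bool(<) → 4 vs 4 = False. Stack: [False]
POP_JUMP_IF_FALSE → pop False; jump. Stack: []
LOAD_FAST y → push -28. Stack: [-28]
RETURN_VALUE → return -28.

-28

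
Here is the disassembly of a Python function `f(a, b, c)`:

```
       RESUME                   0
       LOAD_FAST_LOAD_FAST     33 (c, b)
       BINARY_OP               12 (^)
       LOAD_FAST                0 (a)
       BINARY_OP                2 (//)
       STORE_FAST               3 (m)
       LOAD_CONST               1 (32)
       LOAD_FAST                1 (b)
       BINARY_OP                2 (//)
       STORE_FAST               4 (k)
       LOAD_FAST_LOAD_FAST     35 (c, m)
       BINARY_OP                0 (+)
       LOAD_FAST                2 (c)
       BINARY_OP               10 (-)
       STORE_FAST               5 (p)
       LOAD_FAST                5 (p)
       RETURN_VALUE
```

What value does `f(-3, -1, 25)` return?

8

LOAD_FAST_LOAD_FAST c,b → push 25,-1. Stack: [25, -1]
BINARY_OP ^ → 25 ^ -1 = -26. Stack: [-26]
LOAD_FAST a → push -3. Stack: [-26, -3]
BINARY_OP // → -26 // -3 = 8. Stack: [8]
STORE_FAST m → m=8. Stack: []
LOAD_CONST → push 32. Stack: [32]
LOAD_FAST b → push -1. Stack: [32, -1]
BINARY_OP // → 32 // -1 = -32. Stack: [-32]
STORE_FAST k → k=-32. Stack: []
LOAD_FAST_LOAD_FAST c,m → push 25,8. Stack: [25, 8]
BINARY_OP + → 25 + 8 = 33. Stack: [33]
LOAD_FAST c → push 25. Stack: [33, 25]
BINARY_OP - → 33 - 25 = 8. Stack: [8]
STORE_FAST p → p=8. Stack: []
LOAD_FAST p → push 8. Stack: [8]
RETURN_VALUE → return 8.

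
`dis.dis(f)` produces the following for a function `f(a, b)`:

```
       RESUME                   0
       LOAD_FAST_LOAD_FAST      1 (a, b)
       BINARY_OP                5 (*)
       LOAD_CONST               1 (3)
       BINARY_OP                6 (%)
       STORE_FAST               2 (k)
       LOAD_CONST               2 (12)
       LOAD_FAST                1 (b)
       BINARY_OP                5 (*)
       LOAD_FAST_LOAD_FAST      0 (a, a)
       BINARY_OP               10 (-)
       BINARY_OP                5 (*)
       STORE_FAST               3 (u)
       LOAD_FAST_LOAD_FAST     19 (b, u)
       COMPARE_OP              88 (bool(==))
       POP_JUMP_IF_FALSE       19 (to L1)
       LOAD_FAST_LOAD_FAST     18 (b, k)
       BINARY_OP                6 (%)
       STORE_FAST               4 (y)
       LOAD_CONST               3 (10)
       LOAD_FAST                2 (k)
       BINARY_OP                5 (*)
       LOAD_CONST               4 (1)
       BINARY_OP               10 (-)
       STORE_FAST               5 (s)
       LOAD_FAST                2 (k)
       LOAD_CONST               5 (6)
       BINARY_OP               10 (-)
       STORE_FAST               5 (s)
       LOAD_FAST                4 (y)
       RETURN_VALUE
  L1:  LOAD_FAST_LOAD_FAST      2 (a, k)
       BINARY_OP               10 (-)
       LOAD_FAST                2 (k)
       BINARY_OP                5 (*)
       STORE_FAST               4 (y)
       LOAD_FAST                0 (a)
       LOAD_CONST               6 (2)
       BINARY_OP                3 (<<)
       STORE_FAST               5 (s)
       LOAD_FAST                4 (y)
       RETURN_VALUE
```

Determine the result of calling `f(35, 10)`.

LOAD_FAST_LOAD_FAST a,b → push 35,10. Stack: [35, 10]
BINARY_OP * → 35 * 10 = 350. Stack: [350]
LOAD_CONST → push 3. Stack: [350, 3]
BINARY_OP % → 350 % 3 = 2. Stack: [2]
STORE_FAST k → k=2. Stack: []
LOAD_CONST → push 12. Stack: [12]
LOAD_FAST b → push 10. Stack: [12, 10]
BINARY_OP * → 12 * 10 = 120. Stack: [120]
LOAD_FAST_LOAD_FAST a,a → push 35,35. Stack: [120, 35, 35]
BINARY_OP - → 35 - 35 = 0. Stack: [120, 0]
BINARY_OP * → 120 * 0 = 0. Stack: [0]
STORE_FAST u → u=0. Stack: []
LOAD_FAST_LOAD_FAST b,u → push 10,0. Stack: [10, 0]
COMPARE_OP bool(==) → 10 vs 0 = False. Stack: [False]
POP_JUMP_IF_FALSE → pop False; jump. Stack: []
LOAD_FAST_LOAD_FAST a,k → push 35,2. Stack: [35, 2]
BINARY_OP - → 35 - 2 = 33. Stack: [33]
LOAD_FAST k → push 2. Stack: [33, 2]
BINARY_OP * → 33 * 2 = 66. Stack: [66]
STORE_FAST y → y=66. Stack: []
LOAD_FAST a → push 35. Stack: [35]
LOAD_CONST → push 2. Stack: [35, 2]
BINARY_OP << → 35 << 2 = 140. Stack: [140]
STORE_FAST s → s=140. Stack: []
LOAD_FAST y → push 66. Stack: [66]
RETURN_VALUE → return 66.

66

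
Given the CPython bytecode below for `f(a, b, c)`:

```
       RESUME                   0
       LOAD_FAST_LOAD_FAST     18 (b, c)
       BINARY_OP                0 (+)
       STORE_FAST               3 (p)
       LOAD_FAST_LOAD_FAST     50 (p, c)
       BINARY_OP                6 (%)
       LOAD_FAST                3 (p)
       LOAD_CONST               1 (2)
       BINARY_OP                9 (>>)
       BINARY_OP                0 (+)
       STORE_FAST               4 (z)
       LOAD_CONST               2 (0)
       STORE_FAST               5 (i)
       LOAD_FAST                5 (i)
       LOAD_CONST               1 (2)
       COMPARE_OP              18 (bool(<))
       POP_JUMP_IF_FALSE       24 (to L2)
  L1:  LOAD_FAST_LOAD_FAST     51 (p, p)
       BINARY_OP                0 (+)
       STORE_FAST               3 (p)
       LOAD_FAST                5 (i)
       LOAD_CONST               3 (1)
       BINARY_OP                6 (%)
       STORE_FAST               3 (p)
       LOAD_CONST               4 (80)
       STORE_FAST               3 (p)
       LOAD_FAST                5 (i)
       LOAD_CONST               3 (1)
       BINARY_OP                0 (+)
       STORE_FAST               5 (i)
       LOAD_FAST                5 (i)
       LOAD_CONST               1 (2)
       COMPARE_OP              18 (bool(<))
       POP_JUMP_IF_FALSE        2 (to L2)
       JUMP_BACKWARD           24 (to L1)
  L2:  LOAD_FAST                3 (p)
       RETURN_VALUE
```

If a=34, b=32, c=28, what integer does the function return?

LOAD_FAST_LOAD_FAST b,c → push 32,28. Stack: [32, 28]
BINARY_OP + → 32 + 28 = 60. Stack: [60]
STORE_FAST p → p=60. Stack: []
LOAD_FAST_LOAD_FAST p,c → push 60,28. Stack: [60, 28]
BINARY_OP % → 60 % 28 = 4. Stack: [4]
LOAD_FAST p → push 60. Stack: [4, 60]
LOAD_CONST → push 2. Stack: [4, 60, 2]
BINARY_OP >> → 60 >> 2 = 15. Stack: [4, 15]
BINARY_OP + → 4 + 15 = 19. Stack: [19]
STORE_FAST z → z=19. Stack: []
LOAD_CONST → push 0. Stack: [0]
STORE_FAST i → i=0. Stack: []
LOAD_FAST i → push 0. Stack: [0]
LOAD_CONST → push 2. Stack: [0, 2]
COMPARE_OP bool(<) → 0 vs 2 = True. Stack: [True]
POP_JUMP_IF_FALSE → pop True; no jump. Stack: []
LOAD_FAST_LOAD_FAST p,p → push 60,60. Stack: [60, 60]
BINARY_OP + → 60 + 60 = 120. Stack: [120]
STORE_FAST p → p=120. Stack: []
LOAD_FAST i → push 0. Stack: [0]
LOAD_CONST → push 1. Stack: [0, 1]
BINARY_OP % → 0 % 1 = 0. Stack: [0]
STORE_FAST p → p=0. Stack: []
LOAD_CONST → push 80. Stack: [80]
STORE_FAST p → p=80. Stack: []
LOAD_FAST i → push 0. Stack: [0]
LOAD_CONST → push 1. Stack: [0, 1]
BINARY_OP + → 0 + 1 = 1. Stack: [1]
STORE_FAST i → i=1. Stack: []
LOAD_FAST i → push 1. Stack: [1]
LOAD_CONST → push 2. Stack: [1, 2]
COMPARE_OP bool(<) → 1 vs 2 = True. Stack: [True]
POP_JUMP_IF_FALSE → pop True; no jump. Stack: []
LOAD_FAST_LOAD_FAST p,p → push 80,80. Stack: [80, 80]
BINARY_OP + → 80 + 80 = 160. Stack: [160]
STORE_FAST p → p=160. Stack: []
LOAD_FAST i → push 1. Stack: [1]
LOAD_CONST → push 1. Stack: [1, 1]
BINARY_OP % → 1 % 1 = 0. Stack: [0]
STORE_FAST p → p=0. Stack: []
LOAD_CONST → push 80. Stack: [80]
STORE_FAST p → p=80. Stack: []
LOAD_FAST i → push 1. Stack: [1]
LOAD_CONST → push 1. Stack: [1, 1]
BINARY_OP + → 1 + 1 = 2. Stack: [2]
STORE_FAST i → i=2. Stack: []
LOAD_FAST i → push 2. Stack: [2]
LOAD_CONST → push 2. Stack: [2, 2]
COMPARE_OP bool(<) → 2 vs 2 = False. Stack: [False]
POP_JUMP_IF_FALSE → pop False; jump. Stack: []
LOAD_FAST p → push 80. Stack: [80]
RETURN_VALUE → return 80.

80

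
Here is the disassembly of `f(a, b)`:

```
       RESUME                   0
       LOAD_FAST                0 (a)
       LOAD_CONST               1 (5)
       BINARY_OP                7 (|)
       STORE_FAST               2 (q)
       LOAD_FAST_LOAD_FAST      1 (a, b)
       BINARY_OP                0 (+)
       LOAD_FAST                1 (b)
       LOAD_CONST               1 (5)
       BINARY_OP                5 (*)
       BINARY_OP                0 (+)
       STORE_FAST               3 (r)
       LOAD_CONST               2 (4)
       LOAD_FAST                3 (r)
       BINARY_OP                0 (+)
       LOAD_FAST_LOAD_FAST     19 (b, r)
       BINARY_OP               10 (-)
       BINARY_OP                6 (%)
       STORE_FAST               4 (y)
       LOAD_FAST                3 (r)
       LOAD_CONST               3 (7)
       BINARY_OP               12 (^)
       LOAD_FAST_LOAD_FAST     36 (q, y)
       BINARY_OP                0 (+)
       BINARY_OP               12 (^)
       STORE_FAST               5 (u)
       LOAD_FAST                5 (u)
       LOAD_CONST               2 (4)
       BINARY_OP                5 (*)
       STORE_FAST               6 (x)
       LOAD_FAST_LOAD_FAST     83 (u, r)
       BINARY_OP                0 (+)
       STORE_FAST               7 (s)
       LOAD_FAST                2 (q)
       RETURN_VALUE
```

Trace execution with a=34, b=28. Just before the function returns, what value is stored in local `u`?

LOAD_FAST a → push 34. Stack: [34]
LOAD_CONST → push 5. Stack: [34, 5]
BINARY_OP | → 34 | 5 = 39. Stack: [39]
STORE_FAST q → q=39. Stack: []
LOAD_FAST_LOAD_FAST a,b → push 34,28. Stack: [34, 28]
BINARY_OP + → 34 + 28 = 62. Stack: [62]
LOAD_FAST b → push 28. Stack: [62, 28]
LOAD_CONST → push 5. Stack: [62, 28, 5]
BINARY_OP * → 28 * 5 = 140. Stack: [62, 140]
BINARY_OP + → 62 + 140 = 202. Stack: [202]
STORE_FAST r → r=202. Stack: []
LOAD_CONST → push 4. Stack: [4]
LOAD_FAST r → push 202. Stack: [4, 202]
BINARY_OP + → 4 + 202 = 206. Stack: [206]
LOAD_FAST_LOAD_FAST b,r → push 28,202. Stack: [206, 28, 202]
BINARY_OP - → 28 - 202 = -174. Stack: [206, -174]
BINARY_OP % → 206 % -174 = -142. Stack: [-142]
STORE_FAST y → y=-142. Stack: []
LOAD_FAST r → push 202. Stack: [202]
LOAD_CONST → push 7. Stack: [202, 7]
BINARY_OP ^ → 202 ^ 7 = 205. Stack: [205]
LOAD_FAST_LOAD_FAST q,y → push 39,-142. Stack: [205, 39, -142]
BINARY_OP + → 39 + -142 = -103. Stack: [205, -103]
BINARY_OP ^ → 205 ^ -103 = -172. Stack: [-172]
STORE_FAST u → u=-172. Stack: []
LOAD_FAST u → push -172. Stack: [-172]
LOAD_CONST → push 4. Stack: [-172, 4]
BINARY_OP * → -172 * 4 = -688. Stack: [-688]
STORE_FAST x → x=-688. Stack: []
LOAD_FAST_LOAD_FAST u,r → push -172,202. Stack: [-172, 202]
BINARY_OP + → -172 + 202 = 30. Stack: [30]
STORE_FAST s → s=30. Stack: []
LOAD_FAST q → push 39. Stack: [39]
RETURN_VALUE → return 39.

-172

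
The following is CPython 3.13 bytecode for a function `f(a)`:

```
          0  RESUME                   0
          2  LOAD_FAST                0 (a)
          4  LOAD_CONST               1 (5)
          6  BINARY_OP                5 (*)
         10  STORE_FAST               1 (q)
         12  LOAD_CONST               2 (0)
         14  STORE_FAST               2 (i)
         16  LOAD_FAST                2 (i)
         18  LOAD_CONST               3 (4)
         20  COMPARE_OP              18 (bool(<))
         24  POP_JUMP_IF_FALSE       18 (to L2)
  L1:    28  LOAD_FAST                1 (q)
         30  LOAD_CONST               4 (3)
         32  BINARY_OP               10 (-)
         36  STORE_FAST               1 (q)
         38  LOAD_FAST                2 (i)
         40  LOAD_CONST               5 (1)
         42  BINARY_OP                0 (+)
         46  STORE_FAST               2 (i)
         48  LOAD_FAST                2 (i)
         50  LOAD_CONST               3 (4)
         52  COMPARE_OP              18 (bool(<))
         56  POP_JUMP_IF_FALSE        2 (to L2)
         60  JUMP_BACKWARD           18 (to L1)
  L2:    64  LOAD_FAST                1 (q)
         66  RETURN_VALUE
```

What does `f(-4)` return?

-32

LOAD_FAST a → push -4. Stack: [-4]
LOAD_CONST → push 5. Stack: [-4, 5]
BINARY_OP * → -4 * 5 = -20. Stack: [-20]
STORE_FAST q → q=-20. Stack: []
LOAD_CONST → push 0. Stack: [0]
STORE_FAST i → i=0. Stack: []
LOAD_FAST i → push 0. Stack: [0]
LOAD_CONST → push 4. Stack: [0, 4]
COMPARE_OP bool(<) → 0 vs 4 = True. Stack: [True]
POP_JUMP_IF_FALSE → pop True; no jump. Stack: []
LOAD_FAST q → push -20. Stack: [-20]
LOAD_CONST → push 3. Stack: [-20, 3]
BINARY_OP - → -20 - 3 = -23. Stack: [-23]
STORE_FAST q → q=-23. Stack: []
LOAD_FAST i → push 0. Stack: [0]
LOAD_CONST → push 1. Stack: [0, 1]
BINARY_OP + → 0 + 1 = 1. Stack: [1]
STORE_FAST i → i=1. Stack: []
LOAD_FAST i → push 1. Stack: [1]
LOAD_CONST → push 4. Stack: [1, 4]
COMPARE_OP bool(<) → 1 vs 4 = True. Stack: [True]
POP_JUMP_IF_FALSE → pop True; no jump. Stack: []
LOAD_FAST q → push -23. Stack: [-23]
LOAD_CONST → push 3. Stack: [-23, 3]
BINARY_OP - → -23 - 3 = -26. Stack: [-26]
STORE_FAST q → q=-26. Stack: []
LOAD_FAST i → push 1. Stack: [1]
LOAD_CONST → push 1. Stack: [1, 1]
BINARY_OP + → 1 + 1 = 2. Stack: [2]
STORE_FAST i → i=2. Stack: []
LOAD_FAST i → push 2. Stack: [2]
LOAD_CONST → push 4. Stack: [2, 4]
COMPARE_OP bool(<) → 2 vs 4 = True. Stack: [True]
POP_JUMP_IF_FALSE → pop True; no jump. Stack: []
LOAD_FAST q → push -26. Stack: [-26]
LOAD_CONST → push 3. Stack: [-26, 3]
BINARY_OP - → -26 - 3 = -29. Stack: [-29]
STORE_FAST q → q=-29. Stack: []
LOAD_FAST i → push 2. Stack: [2]
LOAD_CONST → push 1. Stack: [2, 1]
BINARY_OP + → 2 + 1 = 3. Stack: [3]
STORE_FAST i → i=3. Stack: []
LOAD_FAST i → push 3. Stack: [3]
LOAD_CONST → push 4. Stack: [3, 4]
COMPARE_OP bool(<) → 3 vs 4 = True. Stack: [True]
POP_JUMP_IF_FALSE → pop True; no jump. Stack: []
LOAD_FAST q → push -29. Stack: [-29]
LOAD_CONST → push 3. Stack: [-29, 3]
BINARY_OP - → -29 - 3 = -32. Stack: [-32]
STORE_FAST q → q=-32. Stack: []
LOAD_FAST i → push 3. Stack: [3]
LOAD_CONST → push 1. Stack: [3, 1]
BINARY_OP + → 3 + 1 = 4. Stack: [4]
STORE_FAST i → i=4. Stack: []
LOAD_FAST i → push 4. Stack: [4]
LOAD_CONST → push 4. Stack: [4, 4]
COMPARE_OP bool(<) → 4 vs 4 = False. Stack: [False]
POP_JUMP_IF_FALSE → pop False; jump. Stack: []
LOAD_FAST q → push -32. Stack: [-32]
RETURN_VALUE → return -32.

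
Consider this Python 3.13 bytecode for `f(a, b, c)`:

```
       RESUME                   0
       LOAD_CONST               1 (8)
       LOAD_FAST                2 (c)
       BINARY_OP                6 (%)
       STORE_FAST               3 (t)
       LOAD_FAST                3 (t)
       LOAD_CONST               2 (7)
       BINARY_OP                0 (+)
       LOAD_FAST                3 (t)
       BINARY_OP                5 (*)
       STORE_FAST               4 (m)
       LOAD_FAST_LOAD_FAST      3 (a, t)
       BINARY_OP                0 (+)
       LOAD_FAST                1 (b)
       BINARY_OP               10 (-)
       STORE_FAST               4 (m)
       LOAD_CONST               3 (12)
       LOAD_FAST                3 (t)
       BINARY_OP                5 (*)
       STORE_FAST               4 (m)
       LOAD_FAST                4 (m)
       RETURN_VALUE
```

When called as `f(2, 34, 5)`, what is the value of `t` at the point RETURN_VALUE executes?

3

LOAD_CONST → push 8. Stack: [8]
LOAD_FAST c → push 5. Stack: [8, 5]
BINARY_OP % → 8 % 5 = 3. Stack: [3]
STORE_FAST t → t=3. Stack: []
LOAD_FAST t → push 3. Stack: [3]
LOAD_CONST → push 7. Stack: [3, 7]
BINARY_OP + → 3 + 7 = 10. Stack: [10]
LOAD_FAST t → push 3. Stack: [10, 3]
BINARY_OP * → 10 * 3 = 30. Stack: [30]
STORE_FAST m → m=30. Stack: []
LOAD_FAST_LOAD_FAST a,t → push 2,3. Stack: [2, 3]
BINARY_OP + → 2 + 3 = 5. Stack: [5]
LOAD_FAST b → push 34. Stack: [5, 34]
BINARY_OP - → 5 - 34 = -29. Stack: [-29]
STORE_FAST m → m=-29. Stack: []
LOAD_CONST → push 12. Stack: [12]
LOAD_FAST t → push 3. Stack: [12, 3]
BINARY_OP * → 12 * 3 = 36. Stack: [36]
STORE_FAST m → m=36. Stack: []
LOAD_FAST m → push 36. Stack: [36]
RETURN_VALUE → return 36.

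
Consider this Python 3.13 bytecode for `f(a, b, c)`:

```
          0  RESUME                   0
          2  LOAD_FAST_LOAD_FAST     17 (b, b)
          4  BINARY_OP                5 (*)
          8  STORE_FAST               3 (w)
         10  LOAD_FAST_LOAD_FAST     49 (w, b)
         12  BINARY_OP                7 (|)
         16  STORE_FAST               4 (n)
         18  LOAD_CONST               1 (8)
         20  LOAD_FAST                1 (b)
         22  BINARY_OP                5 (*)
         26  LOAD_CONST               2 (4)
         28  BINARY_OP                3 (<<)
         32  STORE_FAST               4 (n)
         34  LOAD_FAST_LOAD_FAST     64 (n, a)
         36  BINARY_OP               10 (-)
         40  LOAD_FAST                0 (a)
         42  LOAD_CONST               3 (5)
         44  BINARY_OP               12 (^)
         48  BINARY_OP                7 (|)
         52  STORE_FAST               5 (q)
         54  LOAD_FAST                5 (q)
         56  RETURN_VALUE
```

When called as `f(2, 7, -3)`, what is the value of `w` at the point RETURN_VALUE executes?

49

LOAD_FAST_LOAD_FAST b,b → push 7,7. Stack: [7, 7]
BINARY_OP * → 7 * 7 = 49. Stack: [49]
STORE_FAST w → w=49. Stack: []
LOAD_FAST_LOAD_FAST w,b → push 49,7. Stack: [49, 7]
BINARY_OP | → 49 | 7 = 55. Stack: [55]
STORE_FAST n → n=55. Stack: []
LOAD_CONST → push 8. Stack: [8]
LOAD_FAST b → push 7. Stack: [8, 7]
BINARY_OP * → 8 * 7 = 56. Stack: [56]
LOAD_CONST → push 4. Stack: [56, 4]
BINARY_OP << → 56 << 4 = 896. Stack: [896]
STORE_FAST n → n=896. Stack: []
LOAD_FAST_LOAD_FAST n,a → push 896,2. Stack: [896, 2]
BINARY_OP - → 896 - 2 = 894. Stack: [894]
LOAD_FAST a → push 2. Stack: [894, 2]
LOAD_CONST → push 5. Stack: [894, 2, 5]
BINARY_OP ^ → 2 ^ 5 = 7. Stack: [894, 7]
BINARY_OP | → 894 | 7 = 895. Stack: [895]
STORE_FAST q → q=895. Stack: []
LOAD_FAST q → push 895. Stack: [895]
RETURN_VALUE → return 895.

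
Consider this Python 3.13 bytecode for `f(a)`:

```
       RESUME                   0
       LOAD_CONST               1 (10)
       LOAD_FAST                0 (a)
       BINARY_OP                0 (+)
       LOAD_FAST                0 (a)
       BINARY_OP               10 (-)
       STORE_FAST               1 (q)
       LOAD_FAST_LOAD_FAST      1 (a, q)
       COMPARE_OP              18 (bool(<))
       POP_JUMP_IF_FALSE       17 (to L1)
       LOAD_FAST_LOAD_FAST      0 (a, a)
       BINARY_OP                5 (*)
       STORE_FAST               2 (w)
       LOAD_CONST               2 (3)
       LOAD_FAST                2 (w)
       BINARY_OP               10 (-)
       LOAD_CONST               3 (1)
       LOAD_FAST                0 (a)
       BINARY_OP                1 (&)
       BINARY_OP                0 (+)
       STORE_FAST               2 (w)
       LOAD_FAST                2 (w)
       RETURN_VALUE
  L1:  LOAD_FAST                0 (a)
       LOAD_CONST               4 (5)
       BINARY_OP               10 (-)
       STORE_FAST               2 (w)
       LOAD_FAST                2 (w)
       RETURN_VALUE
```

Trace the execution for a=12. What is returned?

LOAD_CONST → push 10. Stack: [10]
LOAD_FAST a → push 12. Stack: [10, 12]
BINARY_OP + → 10 + 12 = 22. Stack: [22]
LOAD_FAST a → push 12. Stack: [22, 12]
BINARY_OP - → 22 - 12 = 10. Stack: [10]
STORE_FAST q → q=10. Stack: []
LOAD_FAST_LOAD_FAST a,q → push 12,10. Stack: [12, 10]
COMPARE_OP bool(<) → 12 vs 10 = False. Stack: [False]
POP_JUMP_IF_FALSE → pop False; jump. Stack: []
LOAD_FAST a → push 12. Stack: [12]
LOAD_CONST → push 5. Stack: [12, 5]
BINARY_OP - → 12 - 5 = 7. Stack: [7]
STORE_FAST w → w=7. Stack: []
LOAD_FAST w → push 7. Stack: [7]
RETURN_VALUE → return 7.

7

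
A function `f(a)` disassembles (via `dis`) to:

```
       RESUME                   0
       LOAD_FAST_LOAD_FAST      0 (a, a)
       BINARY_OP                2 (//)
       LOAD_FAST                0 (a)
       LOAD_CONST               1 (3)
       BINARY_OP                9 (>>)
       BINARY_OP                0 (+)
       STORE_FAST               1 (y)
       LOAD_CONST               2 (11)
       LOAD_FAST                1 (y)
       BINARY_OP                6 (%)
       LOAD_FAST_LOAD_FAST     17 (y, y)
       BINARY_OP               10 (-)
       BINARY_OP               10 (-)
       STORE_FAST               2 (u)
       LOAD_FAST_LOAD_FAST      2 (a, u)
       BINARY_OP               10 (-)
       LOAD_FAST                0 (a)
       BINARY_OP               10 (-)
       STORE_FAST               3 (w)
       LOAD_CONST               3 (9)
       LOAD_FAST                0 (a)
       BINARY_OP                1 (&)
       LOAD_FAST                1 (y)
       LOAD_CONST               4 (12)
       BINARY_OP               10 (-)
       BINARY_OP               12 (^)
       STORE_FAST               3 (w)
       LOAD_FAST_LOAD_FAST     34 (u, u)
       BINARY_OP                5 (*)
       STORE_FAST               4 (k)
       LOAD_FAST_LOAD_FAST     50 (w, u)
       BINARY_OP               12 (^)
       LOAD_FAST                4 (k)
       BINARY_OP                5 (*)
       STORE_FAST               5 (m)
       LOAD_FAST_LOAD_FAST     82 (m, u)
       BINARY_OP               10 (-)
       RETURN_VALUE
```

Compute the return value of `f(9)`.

LOAD_FAST_LOAD_FAST a,a → push 9,9. Stack: [9, 9]
BINARY_OP // → 9 // 9 = 1. Stack: [1]
LOAD_FAST a → push 9. Stack: [1, 9]
LOAD_CONST → push 3. Stack: [1, 9, 3]
BINARY_OP >> → 9 >> 3 = 1. Stack: [1, 1]
BINARY_OP + → 1 + 1 = 2. Stack: [2]
STORE_FAST y → y=2. Stack: []
LOAD_CONST → push 11. Stack: [11]
LOAD_FAST y → push 2. Stack: [11, 2]
BINARY_OP % → 11 % 2 = 1. Stack: [1]
LOAD_FAST_LOAD_FAST y,y → push 2,2. Stack: [1, 2, 2]
BINARY_OP - → 2 - 2 = 0. Stack: [1, 0]
BINARY_OP - → 1 - 0 = 1. Stack: [1]
STORE_FAST u → u=1. Stack: []
LOAD_FAST_LOAD_FAST a,u → push 9,1. Stack: [9, 1]
BINARY_OP - → 9 - 1 = 8. Stack: [8]
LOAD_FAST a → push 9. Stack: [8, 9]
BINARY_OP - → 8 - 9 = -1. Stack: [-1]
STORE_FAST w → w=-1. Stack: []
LOAD_CONST → push 9. Stack: [9]
LOAD_FAST a → push 9. Stack: [9, 9]
BINARY_OP & → 9 & 9 = 9. Stack: [9]
LOAD_FAST y → push 2. Stack: [9, 2]
LOAD_CONST → push 12. Stack: [9, 2, 12]
BINARY_OP - → 2 - 12 = -10. Stack: [9, -10]
BINARY_OP ^ → 9 ^ -10 = -1. Stack: [-1]
STORE_FAST w → w=-1. Stack: []
LOAD_FAST_LOAD_FAST u,u → push 1,1. Stack: [1, 1]
BINARY_OP * → 1 * 1 = 1. Stack: [1]
STORE_FAST k → k=1. Stack: []
LOAD_FAST_LOAD_FAST w,u → push -1,1. Stack: [-1, 1]
BINARY_OP ^ → -1 ^ 1 = -2. Stack: [-2]
LOAD_FAST k → push 1. Stack: [-2, 1]
BINARY_OP * → -2 * 1 = -2. Stack: [-2]
STORE_FAST m → m=-2. Stack: []
LOAD_FAST_LOAD_FAST m,u → push -2,1. Stack: [-2, 1]
BINARY_OP - → -2 - 1 = -3. Stack: [-3]
RETURN_VALUE → return -3.

-3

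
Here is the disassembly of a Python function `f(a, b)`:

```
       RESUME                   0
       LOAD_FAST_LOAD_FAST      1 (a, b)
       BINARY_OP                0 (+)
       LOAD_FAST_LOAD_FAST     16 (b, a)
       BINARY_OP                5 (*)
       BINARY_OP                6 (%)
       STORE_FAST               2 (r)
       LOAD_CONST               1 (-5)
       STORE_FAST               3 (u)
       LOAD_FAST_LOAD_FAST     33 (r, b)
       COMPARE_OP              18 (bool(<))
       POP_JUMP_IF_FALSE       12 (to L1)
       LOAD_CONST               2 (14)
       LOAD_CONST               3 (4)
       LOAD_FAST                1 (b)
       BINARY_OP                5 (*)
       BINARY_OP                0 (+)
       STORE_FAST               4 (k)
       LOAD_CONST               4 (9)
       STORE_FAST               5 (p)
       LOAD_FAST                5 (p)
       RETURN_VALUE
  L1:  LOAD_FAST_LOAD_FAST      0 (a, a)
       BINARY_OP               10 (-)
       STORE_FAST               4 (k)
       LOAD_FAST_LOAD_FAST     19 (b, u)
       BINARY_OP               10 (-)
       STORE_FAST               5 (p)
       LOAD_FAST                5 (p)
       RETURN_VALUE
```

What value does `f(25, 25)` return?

LOAD_FAST_LOAD_FAST a,b → push 25,25. Stack: [25, 25]
BINARY_OP + → 25 + 25 = 50. Stack: [50]
LOAD_FAST_LOAD_FAST b,a → push 25,25. Stack: [50, 25, 25]
BINARY_OP * → 25 * 25 = 625. Stack: [50, 625]
BINARY_OP % → 50 % 625 = 50. Stack: [50]
STORE_FAST r → r=50. Stack: []
LOAD_CONST → push -5. Stack: [-5]
STORE_FAST u → u=-5. Stack: []
LOAD_FAST_LOAD_FAST r,b → push 50,25. Stack: [50, 25]
COMPARE_OP bool(<) → 50 vs 25 = False. Stack: [False]
POP_JUMP_IF_FALSE → pop False; jump. Stack: []
LOAD_FAST_LOAD_FAST a,a → push 25,25. Stack: [25, 25]
BINARY_OP - → 25 - 25 = 0. Stack: [0]
STORE_FAST k → k=0. Stack: []
LOAD_FAST_LOAD_FAST b,u → push 25,-5. Stack: [25, -5]
BINARY_OP - → 25 - -5 = 30. Stack: [30]
STORE_FAST p → p=30. Stack: []
LOAD_FAST p → push 30. Stack: [30]
RETURN_VALUE → return 30.

30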